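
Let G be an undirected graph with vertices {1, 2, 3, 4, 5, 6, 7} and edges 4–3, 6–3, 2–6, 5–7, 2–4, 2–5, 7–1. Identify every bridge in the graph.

1-7, 2-5, 5-7

The edges on the cycle 2-6-3-4-2 are not bridges since each lies on that cycle.
But removing 7–1 disconnects 7 from 1; removing 7–5 disconnects 7 from 5; removing 2–5 disconnects 2 from 5 — these are bridges.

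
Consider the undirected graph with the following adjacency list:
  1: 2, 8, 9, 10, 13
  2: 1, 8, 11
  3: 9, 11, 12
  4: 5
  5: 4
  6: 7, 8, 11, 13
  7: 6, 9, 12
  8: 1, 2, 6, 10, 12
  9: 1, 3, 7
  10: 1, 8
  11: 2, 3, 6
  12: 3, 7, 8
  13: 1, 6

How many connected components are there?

2

Starting from 4 we can reach 4, 5. That is one component of size 2.
Starting from 1 we can reach 1, 2, 3, 6, 7, 8, 9, 10, 11, 12, 13. That is one component of size 11.
Total: 2 components.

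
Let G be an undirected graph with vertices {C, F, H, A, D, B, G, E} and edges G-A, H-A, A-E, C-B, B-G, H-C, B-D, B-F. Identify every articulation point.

A, B

Removing A increases the component count from 1 to 2, so A is a cut vertex.
Removing B increases the component count from 1 to 3, so B is a cut vertex.
By contrast removing D leaves 1 component; it is not a cut vertex. No other vertex is a cut vertex either.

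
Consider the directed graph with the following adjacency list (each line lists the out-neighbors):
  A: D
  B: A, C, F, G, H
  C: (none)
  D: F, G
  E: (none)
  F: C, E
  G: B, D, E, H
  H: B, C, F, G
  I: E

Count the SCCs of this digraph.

{A, B, D, G, H} are all mutually reachable — one SCC of size 5.
{I} is an SCC by itself.
{F} is an SCC by itself.
{E} is an SCC by itself.
{C} is an SCC by itself.
That gives 5 strongly connected components.

5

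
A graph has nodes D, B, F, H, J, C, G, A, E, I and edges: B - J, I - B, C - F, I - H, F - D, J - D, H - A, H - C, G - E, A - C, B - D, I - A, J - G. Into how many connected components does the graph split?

1

Starting from A we can reach A, B, C, D, E, F, G, H, I, J. That is one component of size 10.
Total: 1 component.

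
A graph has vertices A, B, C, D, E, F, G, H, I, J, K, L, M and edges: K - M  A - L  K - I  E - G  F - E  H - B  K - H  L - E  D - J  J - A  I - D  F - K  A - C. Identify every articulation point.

Removing A increases the component count from 1 to 2, so A is a cut vertex.
Removing E increases the component count from 1 to 2, so E is a cut vertex.
Removing H increases the component count from 1 to 2, so H is a cut vertex.
Likewise K is a cut vertex.
By contrast removing J leaves 1 component; it is not a cut vertex. No other vertex is a cut vertex either.

A, E, H, K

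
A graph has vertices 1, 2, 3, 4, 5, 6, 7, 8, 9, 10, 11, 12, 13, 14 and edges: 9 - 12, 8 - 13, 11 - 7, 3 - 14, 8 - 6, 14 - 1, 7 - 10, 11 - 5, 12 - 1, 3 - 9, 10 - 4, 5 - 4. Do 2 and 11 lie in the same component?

No

The component containing 2 is {2}, and 11 is not in it.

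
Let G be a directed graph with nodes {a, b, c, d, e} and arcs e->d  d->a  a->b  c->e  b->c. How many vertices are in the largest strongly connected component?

5

{a, b, c, d, e} are all mutually reachable — one SCC of size 5.
The largest has 5 vertices.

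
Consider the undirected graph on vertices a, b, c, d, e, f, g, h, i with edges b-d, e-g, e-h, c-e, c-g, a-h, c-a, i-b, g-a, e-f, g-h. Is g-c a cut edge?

After removing g-c, the path g-e-c still connects them, so the edge is not a bridge.

No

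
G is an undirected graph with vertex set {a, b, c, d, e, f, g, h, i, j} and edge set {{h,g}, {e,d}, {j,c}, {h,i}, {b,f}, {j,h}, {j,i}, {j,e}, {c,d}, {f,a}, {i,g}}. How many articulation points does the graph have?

2

Removing f increases the component count from 2 to 3, so f is a cut vertex.
Removing j increases the component count from 2 to 3, so j is a cut vertex.
By contrast removing e leaves 2 components; it is not a cut vertex. No other vertex is a cut vertex either.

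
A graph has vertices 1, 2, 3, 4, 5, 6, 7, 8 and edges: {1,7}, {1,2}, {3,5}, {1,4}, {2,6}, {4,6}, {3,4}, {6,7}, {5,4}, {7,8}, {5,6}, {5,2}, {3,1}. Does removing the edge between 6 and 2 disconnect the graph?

After removing 6 - 2, the path 6-5-2 still connects them, so the edge is not a bridge.

No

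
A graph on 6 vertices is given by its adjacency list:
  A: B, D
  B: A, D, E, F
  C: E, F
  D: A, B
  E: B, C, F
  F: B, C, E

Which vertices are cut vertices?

B

Removing B increases the component count from 1 to 2, so B is a cut vertex.
By contrast removing C leaves 1 component; it is not a cut vertex. No other vertex is a cut vertex either.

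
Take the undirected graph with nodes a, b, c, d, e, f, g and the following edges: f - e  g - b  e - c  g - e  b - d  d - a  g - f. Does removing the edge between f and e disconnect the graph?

No

After removing f - e, the path f-g-e still connects them, so the edge is not a bridge.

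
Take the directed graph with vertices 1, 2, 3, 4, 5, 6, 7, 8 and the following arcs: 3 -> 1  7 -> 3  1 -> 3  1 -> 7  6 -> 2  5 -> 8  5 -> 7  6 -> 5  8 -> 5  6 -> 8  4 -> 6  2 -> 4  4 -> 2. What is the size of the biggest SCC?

{1, 3, 7} are all mutually reachable — one SCC of size 3.
{2, 4, 6} are all mutually reachable — one SCC of size 3.
{5, 8} are all mutually reachable — one SCC of size 2.
The largest has 3 vertices.

3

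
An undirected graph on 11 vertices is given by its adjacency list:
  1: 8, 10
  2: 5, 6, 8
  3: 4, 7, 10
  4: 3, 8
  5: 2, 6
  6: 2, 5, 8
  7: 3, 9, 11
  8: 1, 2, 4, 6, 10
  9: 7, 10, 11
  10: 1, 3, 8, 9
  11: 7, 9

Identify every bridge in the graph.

The edges on the cycle 7-11-9-7 are not bridges since each lies on that cycle.
Every edge lies on some cycle, so there are no bridges.

none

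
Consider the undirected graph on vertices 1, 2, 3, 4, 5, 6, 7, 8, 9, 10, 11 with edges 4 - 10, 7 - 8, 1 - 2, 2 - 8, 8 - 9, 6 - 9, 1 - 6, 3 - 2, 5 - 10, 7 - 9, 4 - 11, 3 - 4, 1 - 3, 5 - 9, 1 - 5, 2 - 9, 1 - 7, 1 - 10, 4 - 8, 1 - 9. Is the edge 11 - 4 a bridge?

Yes

Removing 11 - 4 leaves no path between 11 and 4: the component count goes from 1 to 2. So it is a bridge.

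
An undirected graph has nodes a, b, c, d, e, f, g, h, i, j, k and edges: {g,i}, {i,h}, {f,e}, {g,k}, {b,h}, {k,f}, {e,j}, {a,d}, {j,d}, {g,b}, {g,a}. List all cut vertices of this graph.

Removing g increases the component count from 2 to 3, so g is a cut vertex.
By contrast removing k leaves 2 components; it is not a cut vertex. No other vertex is a cut vertex either.

g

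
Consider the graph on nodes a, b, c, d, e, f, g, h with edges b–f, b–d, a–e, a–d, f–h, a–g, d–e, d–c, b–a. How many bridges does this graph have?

4

The edges on the cycle b-a-e-d-b are not bridges since each lies on that cycle.
But removing a–g disconnects a from g; removing c–d disconnects c from d; removing f–b disconnects f from b; removing h–f disconnects h from f — these are bridges.
That makes 4 bridges.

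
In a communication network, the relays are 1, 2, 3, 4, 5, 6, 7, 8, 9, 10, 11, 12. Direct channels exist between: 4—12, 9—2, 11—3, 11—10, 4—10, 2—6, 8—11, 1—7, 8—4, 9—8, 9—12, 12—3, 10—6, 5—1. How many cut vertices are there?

Removing 1 increases the component count from 2 to 3, so 1 is a cut vertex.
By contrast removing 11 leaves 2 components; it is not a cut vertex. No other vertex is a cut vertex either.

1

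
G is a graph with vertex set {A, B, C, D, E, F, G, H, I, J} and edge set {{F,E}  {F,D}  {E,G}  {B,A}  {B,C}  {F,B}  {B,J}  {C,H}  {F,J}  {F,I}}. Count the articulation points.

4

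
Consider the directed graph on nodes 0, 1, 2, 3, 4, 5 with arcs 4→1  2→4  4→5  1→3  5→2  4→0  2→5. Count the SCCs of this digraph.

{2, 4, 5} are all mutually reachable — one SCC of size 3.
{0} is an SCC by itself.
{1} is an SCC by itself.
{3} is an SCC by itself.
That gives 4 strongly connected components.

4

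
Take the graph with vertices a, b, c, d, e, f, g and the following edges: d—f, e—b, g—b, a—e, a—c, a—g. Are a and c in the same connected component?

Yes

From a we can reach a, b, c, e, g, which includes c.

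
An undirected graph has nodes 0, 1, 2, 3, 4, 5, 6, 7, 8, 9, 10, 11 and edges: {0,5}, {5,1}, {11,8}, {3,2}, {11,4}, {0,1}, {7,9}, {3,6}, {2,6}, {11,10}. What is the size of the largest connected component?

4

Starting from 7 we can reach 7, 9. That is one component of size 2.
Starting from 2 we can reach 2, 3, 6. That is one component of size 3.
Starting from 0 we can reach 0, 1, 5. That is one component of size 3.
Starting from 4 we can reach 4, 8, 10, 11. That is one component of size 4.
The largest has 4 vertices.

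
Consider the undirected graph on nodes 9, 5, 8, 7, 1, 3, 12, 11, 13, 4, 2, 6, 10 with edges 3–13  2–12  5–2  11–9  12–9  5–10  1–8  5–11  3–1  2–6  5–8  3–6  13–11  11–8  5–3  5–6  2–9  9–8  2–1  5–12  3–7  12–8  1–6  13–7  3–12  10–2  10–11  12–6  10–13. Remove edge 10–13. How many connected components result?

2

10 and 13 are still connected via 10-11-13, so the component count stays at 2.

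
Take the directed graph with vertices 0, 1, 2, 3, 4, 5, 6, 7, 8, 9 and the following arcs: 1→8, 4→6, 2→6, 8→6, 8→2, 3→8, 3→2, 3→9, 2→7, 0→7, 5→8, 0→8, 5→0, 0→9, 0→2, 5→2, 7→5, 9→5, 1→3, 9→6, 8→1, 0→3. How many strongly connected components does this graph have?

{0, 1, 2, 3, 5, 7, 8, 9} are all mutually reachable — one SCC of size 8.
{6} is an SCC by itself.
{4} is an SCC by itself.
That gives 3 strongly connected components.

3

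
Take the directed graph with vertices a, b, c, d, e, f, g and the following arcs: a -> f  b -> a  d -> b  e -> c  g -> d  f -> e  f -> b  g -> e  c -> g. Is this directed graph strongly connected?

Yes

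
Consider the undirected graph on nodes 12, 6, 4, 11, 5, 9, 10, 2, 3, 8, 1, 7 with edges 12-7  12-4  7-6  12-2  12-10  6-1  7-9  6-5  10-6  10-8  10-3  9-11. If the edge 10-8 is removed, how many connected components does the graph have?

Before removal there is 1 component.
10-8 is a bridge — removing it separates 10's side from 8's side.
After removal: 2 components.

2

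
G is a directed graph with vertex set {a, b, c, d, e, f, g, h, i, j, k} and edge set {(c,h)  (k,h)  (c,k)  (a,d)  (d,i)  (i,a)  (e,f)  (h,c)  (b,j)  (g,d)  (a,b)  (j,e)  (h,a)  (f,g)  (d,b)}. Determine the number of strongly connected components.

{a, b, d, e, f, g, i, j} are all mutually reachable — one SCC of size 8.
{c, h, k} are all mutually reachable — one SCC of size 3.
That gives 2 strongly connected components.

2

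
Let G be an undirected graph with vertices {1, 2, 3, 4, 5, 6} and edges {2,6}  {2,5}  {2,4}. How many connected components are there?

3

3 is isolated — a component by itself.
1 is isolated — a component by itself.
Starting from 2 we can reach 2, 4, 5, 6. That is one component of size 4.
Total: 3 components.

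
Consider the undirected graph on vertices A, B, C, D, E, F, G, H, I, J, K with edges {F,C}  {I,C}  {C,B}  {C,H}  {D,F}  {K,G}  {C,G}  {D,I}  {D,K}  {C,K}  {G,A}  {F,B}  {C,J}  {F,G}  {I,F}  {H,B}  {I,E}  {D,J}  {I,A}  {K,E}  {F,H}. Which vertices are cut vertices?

Removing E, for instance, still leaves 1 component. No single vertex removal increases the component count — the graph has no articulation points.

none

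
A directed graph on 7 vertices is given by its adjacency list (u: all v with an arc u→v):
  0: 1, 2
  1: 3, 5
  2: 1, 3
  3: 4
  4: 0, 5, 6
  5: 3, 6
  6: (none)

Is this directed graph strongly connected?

No

There is no directed path from 6 to 5, so the graph is not strongly connected.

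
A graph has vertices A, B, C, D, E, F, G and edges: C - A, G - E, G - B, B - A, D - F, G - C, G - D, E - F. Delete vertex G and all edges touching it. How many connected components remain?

2

With G gone, the remaining components are: {A, B, C}; {D, E, F}.
That is 2 components.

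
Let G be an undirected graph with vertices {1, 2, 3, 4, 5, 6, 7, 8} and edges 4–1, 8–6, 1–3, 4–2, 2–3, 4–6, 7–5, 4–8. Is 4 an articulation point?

Deleting 4 raises the number of components from 2 to 3, so 4 is a cut vertex.

Yes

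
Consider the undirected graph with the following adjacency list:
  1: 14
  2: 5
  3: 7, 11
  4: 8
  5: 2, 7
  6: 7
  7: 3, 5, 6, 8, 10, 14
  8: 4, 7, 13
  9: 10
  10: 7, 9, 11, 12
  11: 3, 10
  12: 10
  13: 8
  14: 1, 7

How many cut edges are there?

10

The edges on the cycle 7-10-11-3-7 are not bridges since each lies on that cycle.
But removing 6-7 disconnects 6 from 7; removing 5-7 disconnects 5 from 7; removing 9-10 disconnects 9 from 10; removing 14-7 disconnects 14 from 7 — these are bridges.
In total 10 edges are bridges.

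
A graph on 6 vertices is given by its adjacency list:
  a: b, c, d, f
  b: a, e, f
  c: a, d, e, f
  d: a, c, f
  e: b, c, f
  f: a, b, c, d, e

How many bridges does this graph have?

0

The edges on the cycle f-e-b-f are not bridges since each lies on that cycle.
Every edge lies on some cycle, so there are no bridges.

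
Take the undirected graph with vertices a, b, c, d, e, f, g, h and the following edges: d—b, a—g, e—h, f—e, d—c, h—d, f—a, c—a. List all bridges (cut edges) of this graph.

a-g, b-d

The edges on the cycle f-e-h-d-c-a-f are not bridges since each lies on that cycle.
But removing d—b disconnects d from b; removing a—g disconnects a from g — these are bridges.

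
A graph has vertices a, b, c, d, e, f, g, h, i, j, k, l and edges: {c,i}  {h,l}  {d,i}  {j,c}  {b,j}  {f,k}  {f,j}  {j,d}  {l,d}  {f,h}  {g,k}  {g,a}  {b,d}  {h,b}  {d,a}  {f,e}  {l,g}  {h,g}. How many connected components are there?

Starting from a we can reach a, b, c, d, e, f, g, h, i, j, k, l. That is one component of size 12.
Total: 1 component.

1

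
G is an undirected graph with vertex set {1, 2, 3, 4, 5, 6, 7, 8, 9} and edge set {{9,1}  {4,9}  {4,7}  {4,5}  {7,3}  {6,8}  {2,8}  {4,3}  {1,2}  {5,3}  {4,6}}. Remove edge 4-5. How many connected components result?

1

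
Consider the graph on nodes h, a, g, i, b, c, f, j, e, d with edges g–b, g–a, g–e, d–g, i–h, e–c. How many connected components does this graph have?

4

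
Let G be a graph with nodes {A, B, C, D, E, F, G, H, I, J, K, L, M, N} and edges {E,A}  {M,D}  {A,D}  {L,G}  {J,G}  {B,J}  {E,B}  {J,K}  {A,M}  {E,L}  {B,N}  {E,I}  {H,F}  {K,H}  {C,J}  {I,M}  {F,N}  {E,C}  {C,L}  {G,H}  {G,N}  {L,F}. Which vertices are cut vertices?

E

Removing E increases the component count from 1 to 2, so E is a cut vertex.
By contrast removing M leaves 1 component; it is not a cut vertex. No other vertex is a cut vertex either.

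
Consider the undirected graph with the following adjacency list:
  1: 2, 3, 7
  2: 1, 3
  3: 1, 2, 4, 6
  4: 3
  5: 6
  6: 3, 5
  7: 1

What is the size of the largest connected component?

Starting from 1 we can reach 1, 2, 3, 4, 5, 6, 7. That is one component of size 7.
The largest has 7 vertices.

7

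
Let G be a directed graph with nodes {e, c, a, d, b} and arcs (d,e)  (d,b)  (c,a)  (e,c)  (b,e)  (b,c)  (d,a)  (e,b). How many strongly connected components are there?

{b, e} are all mutually reachable — one SCC of size 2.
{d} is an SCC by itself.
{a} is an SCC by itself.
{c} is an SCC by itself.
That gives 4 strongly connected components.

4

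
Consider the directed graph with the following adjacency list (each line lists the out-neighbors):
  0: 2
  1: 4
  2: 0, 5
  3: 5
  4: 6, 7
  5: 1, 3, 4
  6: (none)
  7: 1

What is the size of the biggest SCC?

{1, 4, 7} are all mutually reachable — one SCC of size 3.
{3, 5} are all mutually reachable — one SCC of size 2.
{0, 2} are all mutually reachable — one SCC of size 2.
{6} is an SCC by itself.
The largest has 3 vertices.

3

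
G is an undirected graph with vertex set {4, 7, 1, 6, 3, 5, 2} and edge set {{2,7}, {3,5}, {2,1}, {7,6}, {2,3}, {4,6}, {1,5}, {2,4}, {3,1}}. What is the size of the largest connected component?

7

Starting from 1 we can reach 1, 2, 3, 4, 5, 6, 7. That is one component of size 7.
The largest has 7 vertices.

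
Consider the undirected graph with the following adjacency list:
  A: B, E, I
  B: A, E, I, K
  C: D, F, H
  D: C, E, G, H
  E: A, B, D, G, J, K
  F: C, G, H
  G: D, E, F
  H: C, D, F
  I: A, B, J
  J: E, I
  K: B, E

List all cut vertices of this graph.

E

Removing E increases the component count from 1 to 2, so E is a cut vertex.
By contrast removing D leaves 1 component; it is not a cut vertex. No other vertex is a cut vertex either.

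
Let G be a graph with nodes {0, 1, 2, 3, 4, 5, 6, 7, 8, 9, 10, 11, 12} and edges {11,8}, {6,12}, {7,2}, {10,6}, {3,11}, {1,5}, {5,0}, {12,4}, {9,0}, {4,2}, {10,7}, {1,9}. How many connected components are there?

3

Starting from 3 we can reach 3, 8, 11. That is one component of size 3.
Starting from 0 we can reach 0, 1, 5, 9. That is one component of size 4.
Starting from 2 we can reach 2, 4, 6, 7, 10, 12. That is one component of size 6.
Total: 3 components.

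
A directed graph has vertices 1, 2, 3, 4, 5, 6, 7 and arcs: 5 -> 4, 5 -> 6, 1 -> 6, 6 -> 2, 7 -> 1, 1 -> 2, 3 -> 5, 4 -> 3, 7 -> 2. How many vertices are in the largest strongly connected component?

3

{3, 4, 5} are all mutually reachable — one SCC of size 3.
{6} is an SCC by itself.
{2} is an SCC by itself.
{1} is an SCC by itself.
{7} is an SCC by itself.
The largest has 3 vertices.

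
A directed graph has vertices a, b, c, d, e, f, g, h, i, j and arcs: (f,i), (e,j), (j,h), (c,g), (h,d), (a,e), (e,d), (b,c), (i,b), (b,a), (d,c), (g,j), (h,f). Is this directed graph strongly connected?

Yes

From f we can reach every vertex (a, b, c, d, e, f, g, h, i, j), and every vertex can reach f (a, b, c, d, e, f, g, h, i, j). So the whole graph is one strongly connected component.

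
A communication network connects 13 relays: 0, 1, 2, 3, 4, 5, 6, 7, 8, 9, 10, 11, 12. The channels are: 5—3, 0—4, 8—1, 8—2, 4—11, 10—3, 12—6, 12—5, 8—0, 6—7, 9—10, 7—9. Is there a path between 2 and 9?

The component containing 2 is {0, 1, 2, 4, 8, 11}, and 9 is not in it.

No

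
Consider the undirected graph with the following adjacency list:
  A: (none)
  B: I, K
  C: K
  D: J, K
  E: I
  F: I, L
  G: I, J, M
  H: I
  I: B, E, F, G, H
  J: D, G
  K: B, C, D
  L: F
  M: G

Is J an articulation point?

No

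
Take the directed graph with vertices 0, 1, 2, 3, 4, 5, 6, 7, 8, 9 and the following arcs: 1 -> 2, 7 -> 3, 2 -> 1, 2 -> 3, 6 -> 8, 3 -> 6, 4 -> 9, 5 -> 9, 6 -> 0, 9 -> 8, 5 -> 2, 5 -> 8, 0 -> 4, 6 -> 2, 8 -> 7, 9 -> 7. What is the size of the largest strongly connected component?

{0, 1, 2, 3, 4, 6, 7, 8, 9} are all mutually reachable — one SCC of size 9.
{5} is an SCC by itself.
The largest has 9 vertices.

9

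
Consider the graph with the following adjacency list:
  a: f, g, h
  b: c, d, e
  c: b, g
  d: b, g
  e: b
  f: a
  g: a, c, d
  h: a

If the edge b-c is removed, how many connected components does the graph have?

1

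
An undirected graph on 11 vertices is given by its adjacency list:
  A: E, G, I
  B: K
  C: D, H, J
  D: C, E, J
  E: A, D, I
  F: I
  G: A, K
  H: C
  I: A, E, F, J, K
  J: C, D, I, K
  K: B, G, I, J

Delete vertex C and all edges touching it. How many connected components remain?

2

With C gone, the remaining components are: {H}; {A, B, D, E, F, G, I, J, K}.
That is 2 components.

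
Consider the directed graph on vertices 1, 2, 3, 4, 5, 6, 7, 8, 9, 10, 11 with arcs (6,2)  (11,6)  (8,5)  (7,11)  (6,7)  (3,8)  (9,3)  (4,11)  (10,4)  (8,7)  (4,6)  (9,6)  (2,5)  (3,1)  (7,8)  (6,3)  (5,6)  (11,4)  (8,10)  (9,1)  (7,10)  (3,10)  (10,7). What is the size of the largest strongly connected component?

9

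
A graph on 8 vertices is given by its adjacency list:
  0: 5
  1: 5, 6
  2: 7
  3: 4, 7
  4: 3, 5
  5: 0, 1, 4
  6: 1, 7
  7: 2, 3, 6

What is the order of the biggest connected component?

8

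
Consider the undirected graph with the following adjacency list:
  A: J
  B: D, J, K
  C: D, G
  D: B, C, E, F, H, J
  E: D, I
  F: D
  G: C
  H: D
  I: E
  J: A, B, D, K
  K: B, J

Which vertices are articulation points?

C, D, E, J

Removing C increases the component count from 1 to 2, so C is a cut vertex.
Removing D increases the component count from 1 to 5, so D is a cut vertex.
Removing E increases the component count from 1 to 2, so E is a cut vertex.
Likewise J is a cut vertex.
By contrast removing F leaves 1 component; it is not a cut vertex. No other vertex is a cut vertex either.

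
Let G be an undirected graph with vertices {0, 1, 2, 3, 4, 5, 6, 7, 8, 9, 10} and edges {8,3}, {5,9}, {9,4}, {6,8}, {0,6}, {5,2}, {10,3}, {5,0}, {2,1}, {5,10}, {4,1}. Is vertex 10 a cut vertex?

No

Deleting 10 leaves 2 components (was 2), so 10 is not a cut vertex.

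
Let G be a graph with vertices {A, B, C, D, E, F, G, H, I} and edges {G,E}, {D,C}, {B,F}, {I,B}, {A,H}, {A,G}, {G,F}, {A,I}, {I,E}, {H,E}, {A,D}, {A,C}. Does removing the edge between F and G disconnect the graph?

No

After removing F–G, the path F-B-I-A-G still connects them, so the edge is not a bridge.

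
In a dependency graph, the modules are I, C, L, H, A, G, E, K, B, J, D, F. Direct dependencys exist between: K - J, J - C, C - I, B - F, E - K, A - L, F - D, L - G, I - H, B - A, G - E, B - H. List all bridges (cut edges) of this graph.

The edges on the cycle B-A-L-G-E-K-J-C-I-H-B are not bridges since each lies on that cycle.
But removing F - D disconnects F from D; removing B - F disconnects B from F — these are bridges.

B-F, D-F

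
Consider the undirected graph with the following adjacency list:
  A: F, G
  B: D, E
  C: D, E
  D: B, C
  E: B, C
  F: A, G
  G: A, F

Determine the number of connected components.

Starting from A we can reach A, F, G. That is one component of size 3.
Starting from B we can reach B, C, D, E. That is one component of size 4.
Total: 2 components.

2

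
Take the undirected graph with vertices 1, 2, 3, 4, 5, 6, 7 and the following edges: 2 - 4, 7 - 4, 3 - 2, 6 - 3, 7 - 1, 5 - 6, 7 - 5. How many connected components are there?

1

Starting from 1 we can reach 1, 2, 3, 4, 5, 6, 7. That is one component of size 7.
Total: 1 component.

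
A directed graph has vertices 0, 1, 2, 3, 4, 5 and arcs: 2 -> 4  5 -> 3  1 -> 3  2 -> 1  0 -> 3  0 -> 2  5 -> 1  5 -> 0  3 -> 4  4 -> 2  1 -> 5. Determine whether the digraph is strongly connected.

Yes

From 2 we can reach every vertex (0, 1, 2, 3, 4, 5), and every vertex can reach 2 (0, 1, 2, 3, 4, 5). So the whole graph is one strongly connected component.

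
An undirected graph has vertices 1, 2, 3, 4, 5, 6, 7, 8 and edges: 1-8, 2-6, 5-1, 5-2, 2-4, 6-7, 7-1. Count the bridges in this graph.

The edges on the cycle 5-2-6-7-1-5 are not bridges since each lies on that cycle.
But removing 2-4 disconnects 2 from 4; removing 1-8 disconnects 1 from 8 — these are bridges.
That makes 2 bridges.

2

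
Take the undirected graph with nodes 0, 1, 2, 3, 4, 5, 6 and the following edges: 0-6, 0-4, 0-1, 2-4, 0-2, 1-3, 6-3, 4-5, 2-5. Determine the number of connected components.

1

Starting from 0 we can reach 0, 1, 2, 3, 4, 5, 6. That is one component of size 7.
Total: 1 component.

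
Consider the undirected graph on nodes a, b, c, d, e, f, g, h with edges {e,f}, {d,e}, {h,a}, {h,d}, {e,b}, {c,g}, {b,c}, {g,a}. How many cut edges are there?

1

The edges on the cycle h-d-e-b-c-g-a-h are not bridges since each lies on that cycle.
But removing e–f disconnects e from f — this is a bridge.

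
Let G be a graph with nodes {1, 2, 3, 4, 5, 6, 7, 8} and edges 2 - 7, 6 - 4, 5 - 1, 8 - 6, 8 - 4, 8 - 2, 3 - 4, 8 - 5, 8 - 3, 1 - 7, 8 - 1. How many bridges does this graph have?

The edges on the cycle 8-3-4-8 are not bridges since each lies on that cycle.
Every edge lies on some cycle, so there are no bridges.

0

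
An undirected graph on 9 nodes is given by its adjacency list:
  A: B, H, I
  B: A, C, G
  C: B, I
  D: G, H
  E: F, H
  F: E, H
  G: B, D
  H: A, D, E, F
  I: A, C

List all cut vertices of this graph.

H

Removing H increases the component count from 1 to 2, so H is a cut vertex.
By contrast removing F leaves 1 component; it is not a cut vertex. No other vertex is a cut vertex either.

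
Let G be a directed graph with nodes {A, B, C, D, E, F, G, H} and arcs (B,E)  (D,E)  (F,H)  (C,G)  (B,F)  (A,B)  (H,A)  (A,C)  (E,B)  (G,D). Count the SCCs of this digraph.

1

{A, B, C, D, E, F, G, H} are all mutually reachable — one SCC of size 8.
That gives 1 strongly connected component.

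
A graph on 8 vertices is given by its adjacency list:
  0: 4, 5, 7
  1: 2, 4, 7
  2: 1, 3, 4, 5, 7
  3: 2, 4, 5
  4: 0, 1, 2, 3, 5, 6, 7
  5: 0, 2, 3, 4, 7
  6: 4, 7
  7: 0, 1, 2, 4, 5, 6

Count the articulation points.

Removing 3, for instance, still leaves 1 component. No single vertex removal increases the component count — the graph has no articulation points.

0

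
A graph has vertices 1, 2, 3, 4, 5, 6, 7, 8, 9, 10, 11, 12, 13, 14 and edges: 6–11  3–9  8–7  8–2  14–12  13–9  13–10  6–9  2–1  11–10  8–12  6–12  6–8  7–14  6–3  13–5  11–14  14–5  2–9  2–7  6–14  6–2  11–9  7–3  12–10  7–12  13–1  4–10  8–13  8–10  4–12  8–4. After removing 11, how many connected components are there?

1

With 11 gone, the remaining components are: {1, 2, 3, 4, 5, 6, 7, 8, 9, 10, 12, 13, 14}.
That is 1 component.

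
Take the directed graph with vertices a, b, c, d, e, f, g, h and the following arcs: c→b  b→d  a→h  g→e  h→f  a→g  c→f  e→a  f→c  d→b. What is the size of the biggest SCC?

{a, e, g} are all mutually reachable — one SCC of size 3.
{b, d} are all mutually reachable — one SCC of size 2.
{c, f} are all mutually reachable — one SCC of size 2.
{h} is an SCC by itself.
The largest has 3 vertices.

3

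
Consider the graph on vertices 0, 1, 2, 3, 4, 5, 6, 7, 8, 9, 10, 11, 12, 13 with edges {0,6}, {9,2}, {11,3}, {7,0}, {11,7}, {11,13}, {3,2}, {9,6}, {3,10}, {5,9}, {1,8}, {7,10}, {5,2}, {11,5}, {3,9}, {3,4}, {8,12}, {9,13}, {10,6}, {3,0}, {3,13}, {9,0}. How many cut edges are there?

The edges on the cycle 11-3-9-2-5-11 are not bridges since each lies on that cycle.
But removing 8—12 disconnects 8 from 12; removing 4—3 disconnects 4 from 3; removing 1—8 disconnects 1 from 8 — these are bridges.
That makes 3 bridges.

3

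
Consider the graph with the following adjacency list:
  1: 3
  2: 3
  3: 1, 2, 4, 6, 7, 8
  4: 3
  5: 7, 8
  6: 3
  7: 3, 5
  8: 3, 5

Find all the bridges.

The edges on the cycle 7-5-8-3-7 are not bridges since each lies on that cycle.
But removing 3-1 disconnects 3 from 1; removing 3-2 disconnects 3 from 2; removing 3-6 disconnects 3 from 6; removing 3-4 disconnects 3 from 4 — these are bridges.

1-3, 2-3, 3-4, 3-6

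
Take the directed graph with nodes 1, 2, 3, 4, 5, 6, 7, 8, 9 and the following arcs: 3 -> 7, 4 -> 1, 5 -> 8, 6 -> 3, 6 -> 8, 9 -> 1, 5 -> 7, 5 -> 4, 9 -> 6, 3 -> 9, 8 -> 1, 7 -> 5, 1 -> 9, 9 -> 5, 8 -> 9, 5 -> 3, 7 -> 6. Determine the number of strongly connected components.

2

{1, 3, 4, 5, 6, 7, 8, 9} are all mutually reachable — one SCC of size 8.
{2} is an SCC by itself.
That gives 2 strongly connected components.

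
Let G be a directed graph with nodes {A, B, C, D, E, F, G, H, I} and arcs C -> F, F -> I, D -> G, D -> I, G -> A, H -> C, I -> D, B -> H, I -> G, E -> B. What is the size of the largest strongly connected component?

2

{D, I} are all mutually reachable — one SCC of size 2.
{E} is an SCC by itself.
{F} is an SCC by itself.
{H} is an SCC by itself.
{C} is an SCC by itself.
(and 3 more singleton SCCs)
The largest has 2 vertices.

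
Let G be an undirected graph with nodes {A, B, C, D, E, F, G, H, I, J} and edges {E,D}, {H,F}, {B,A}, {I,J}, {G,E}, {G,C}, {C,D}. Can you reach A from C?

No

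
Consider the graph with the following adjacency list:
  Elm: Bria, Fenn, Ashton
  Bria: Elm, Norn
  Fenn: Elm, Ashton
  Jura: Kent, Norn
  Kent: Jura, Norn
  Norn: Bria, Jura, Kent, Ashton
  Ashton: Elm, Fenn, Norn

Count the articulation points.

1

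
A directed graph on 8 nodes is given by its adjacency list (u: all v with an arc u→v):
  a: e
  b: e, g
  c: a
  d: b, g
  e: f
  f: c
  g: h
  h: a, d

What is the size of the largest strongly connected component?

{b, d, g, h} are all mutually reachable — one SCC of size 4.
{a, c, e, f} are all mutually reachable — one SCC of size 4.
The largest has 4 vertices.

4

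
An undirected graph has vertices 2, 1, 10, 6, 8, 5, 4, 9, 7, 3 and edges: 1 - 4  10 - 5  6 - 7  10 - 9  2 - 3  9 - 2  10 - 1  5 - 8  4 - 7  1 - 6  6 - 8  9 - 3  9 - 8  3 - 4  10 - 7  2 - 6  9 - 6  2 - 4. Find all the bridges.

The edges on the cycle 10-1-6-9-10 are not bridges since each lies on that cycle.
Every edge lies on some cycle, so there are no bridges.

none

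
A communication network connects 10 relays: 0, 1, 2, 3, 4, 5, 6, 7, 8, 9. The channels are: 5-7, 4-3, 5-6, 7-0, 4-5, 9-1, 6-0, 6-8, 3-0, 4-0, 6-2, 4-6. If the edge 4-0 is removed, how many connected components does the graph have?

2

4 and 0 are still connected via 4-3-0, so the component count stays at 2.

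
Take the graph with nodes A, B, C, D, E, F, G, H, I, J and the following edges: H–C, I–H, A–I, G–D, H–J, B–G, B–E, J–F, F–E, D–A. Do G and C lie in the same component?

From G we can reach A, B, C, D, E, F, G, H, I, J, which includes C.

Yes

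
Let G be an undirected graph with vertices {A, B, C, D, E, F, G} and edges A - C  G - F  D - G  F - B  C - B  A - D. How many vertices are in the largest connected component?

6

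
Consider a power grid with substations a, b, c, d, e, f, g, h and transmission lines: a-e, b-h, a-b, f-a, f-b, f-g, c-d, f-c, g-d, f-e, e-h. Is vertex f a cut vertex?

Yes

Deleting f raises the number of components from 1 to 2, so f is a cut vertex.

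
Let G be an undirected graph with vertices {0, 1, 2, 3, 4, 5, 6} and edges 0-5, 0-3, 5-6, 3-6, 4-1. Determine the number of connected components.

3

2 is isolated — a component by itself.
Starting from 1 we can reach 1, 4. That is one component of size 2.
Starting from 0 we can reach 0, 3, 5, 6. That is one component of size 4.
Total: 3 components.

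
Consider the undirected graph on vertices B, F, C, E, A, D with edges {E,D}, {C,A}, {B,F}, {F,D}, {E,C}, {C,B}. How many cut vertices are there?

1

Removing C increases the component count from 1 to 2, so C is a cut vertex.
By contrast removing E leaves 1 component; it is not a cut vertex. No other vertex is a cut vertex either.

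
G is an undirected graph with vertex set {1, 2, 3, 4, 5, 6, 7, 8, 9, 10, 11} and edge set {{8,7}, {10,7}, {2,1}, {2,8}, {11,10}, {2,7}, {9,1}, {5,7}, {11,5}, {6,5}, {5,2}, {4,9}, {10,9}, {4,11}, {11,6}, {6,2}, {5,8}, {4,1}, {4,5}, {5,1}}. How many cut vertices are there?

0

Removing 9, for instance, still leaves 2 components. No single vertex removal increases the component count — the graph has no articulation points.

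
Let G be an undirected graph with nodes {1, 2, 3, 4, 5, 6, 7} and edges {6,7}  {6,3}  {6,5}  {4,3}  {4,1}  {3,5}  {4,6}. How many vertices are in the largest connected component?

6

2 is isolated — a component by itself.
Starting from 1 we can reach 1, 3, 4, 5, 6, 7. That is one component of size 6.
The largest has 6 vertices.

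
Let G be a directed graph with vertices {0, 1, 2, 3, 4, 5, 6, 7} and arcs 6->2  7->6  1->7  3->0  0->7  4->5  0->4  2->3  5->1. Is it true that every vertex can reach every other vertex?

From 3 we can reach every vertex (0, 1, 2, 3, 4, 5, 6, 7), and every vertex can reach 3 (0, 1, 2, 3, 4, 5, 6, 7). So the whole graph is one strongly connected component.

Yes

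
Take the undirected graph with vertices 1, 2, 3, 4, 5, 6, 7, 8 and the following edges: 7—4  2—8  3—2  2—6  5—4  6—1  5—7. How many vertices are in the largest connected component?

Starting from 4 we can reach 4, 5, 7. That is one component of size 3.
Starting from 1 we can reach 1, 2, 3, 6, 8. That is one component of size 5.
The largest has 5 vertices.

5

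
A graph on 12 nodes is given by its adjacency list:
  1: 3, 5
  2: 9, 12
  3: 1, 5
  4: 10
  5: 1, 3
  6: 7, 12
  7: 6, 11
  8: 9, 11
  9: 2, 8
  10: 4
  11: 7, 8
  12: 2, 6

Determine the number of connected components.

3

Starting from 4 we can reach 4, 10. That is one component of size 2.
Starting from 1 we can reach 1, 3, 5. That is one component of size 3.
Starting from 2 we can reach 2, 6, 7, 8, 9, 11, 12. That is one component of size 7.
Total: 3 components.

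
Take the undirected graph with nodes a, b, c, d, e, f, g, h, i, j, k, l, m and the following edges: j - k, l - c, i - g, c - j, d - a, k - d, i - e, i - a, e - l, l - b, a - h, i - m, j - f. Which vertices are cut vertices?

a, i, j, l

Removing a increases the component count from 1 to 2, so a is a cut vertex.
Removing i increases the component count from 1 to 3, so i is a cut vertex.
Removing j increases the component count from 1 to 2, so j is a cut vertex.
Likewise l is a cut vertex.
By contrast removing g leaves 1 component; it is not a cut vertex. No other vertex is a cut vertex either.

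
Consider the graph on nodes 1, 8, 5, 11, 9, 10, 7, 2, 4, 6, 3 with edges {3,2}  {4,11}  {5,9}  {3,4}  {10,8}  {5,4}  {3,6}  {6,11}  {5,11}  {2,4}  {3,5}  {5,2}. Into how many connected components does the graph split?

7 is isolated — a component by itself.
1 is isolated — a component by itself.
Starting from 8 we can reach 8, 10. That is one component of size 2.
Starting from 2 we can reach 2, 3, 4, 5, 6, 9, 11. That is one component of size 7.
Total: 4 components.

4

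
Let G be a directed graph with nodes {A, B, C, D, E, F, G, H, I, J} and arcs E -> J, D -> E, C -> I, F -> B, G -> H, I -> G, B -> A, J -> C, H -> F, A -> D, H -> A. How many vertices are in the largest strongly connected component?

{A, B, C, D, E, F, G, H, I, J} are all mutually reachable — one SCC of size 10.
The largest has 10 vertices.

10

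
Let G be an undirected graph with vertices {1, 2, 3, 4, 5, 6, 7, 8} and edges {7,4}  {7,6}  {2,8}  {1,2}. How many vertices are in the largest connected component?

3 is isolated — a component by itself.
5 is isolated — a component by itself.
Starting from 1 we can reach 1, 2, 8. That is one component of size 3.
Starting from 4 we can reach 4, 6, 7. That is one component of size 3.
The largest has 3 vertices.

3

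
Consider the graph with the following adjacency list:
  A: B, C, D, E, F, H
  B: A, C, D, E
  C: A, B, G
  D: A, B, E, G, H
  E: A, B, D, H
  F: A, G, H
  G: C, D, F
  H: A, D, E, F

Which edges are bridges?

The edges on the cycle A-D-G-F-A are not bridges since each lies on that cycle.
Every edge lies on some cycle, so there are no bridges.

none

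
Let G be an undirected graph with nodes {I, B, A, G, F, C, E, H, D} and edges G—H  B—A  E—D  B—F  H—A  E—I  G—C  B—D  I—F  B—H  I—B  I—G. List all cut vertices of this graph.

Removing G increases the component count from 1 to 2, so G is a cut vertex.
By contrast removing H leaves 1 component; it is not a cut vertex. No other vertex is a cut vertex either.

G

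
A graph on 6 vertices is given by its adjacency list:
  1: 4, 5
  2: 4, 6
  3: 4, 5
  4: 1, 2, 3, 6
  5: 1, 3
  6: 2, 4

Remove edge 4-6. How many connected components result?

1

4 and 6 are still connected via 4-2-6, so the component count stays at 1.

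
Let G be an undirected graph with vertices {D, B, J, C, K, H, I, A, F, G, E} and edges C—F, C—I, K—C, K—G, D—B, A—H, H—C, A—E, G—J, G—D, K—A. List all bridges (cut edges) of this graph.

The edges on the cycle K-A-H-C-K are not bridges since each lies on that cycle.
But removing C—F disconnects C from F; removing D—B disconnects D from B; removing C—I disconnects C from I; removing K—G disconnects K from G — these are bridges.
In total 7 edges are bridges.

A-E, B-D, C-F, C-I, D-G, G-J, G-K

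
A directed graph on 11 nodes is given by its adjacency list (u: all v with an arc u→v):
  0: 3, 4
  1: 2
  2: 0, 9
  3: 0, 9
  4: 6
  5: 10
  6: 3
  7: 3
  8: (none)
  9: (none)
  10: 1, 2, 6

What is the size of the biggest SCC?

4

{0, 3, 4, 6} are all mutually reachable — one SCC of size 4.
{8} is an SCC by itself.
{5} is an SCC by itself.
{2} is an SCC by itself.
{7} is an SCC by itself.
(and 3 more singleton SCCs)
The largest has 4 vertices.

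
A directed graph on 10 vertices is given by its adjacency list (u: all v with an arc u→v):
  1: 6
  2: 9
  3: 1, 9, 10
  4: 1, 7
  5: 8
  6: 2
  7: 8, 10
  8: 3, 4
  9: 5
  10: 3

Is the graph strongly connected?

Yes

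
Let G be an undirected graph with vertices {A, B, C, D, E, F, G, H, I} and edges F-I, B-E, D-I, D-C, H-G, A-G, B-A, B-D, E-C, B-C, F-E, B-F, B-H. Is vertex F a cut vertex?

Deleting F leaves 1 component (was 1) (its neighbors B, E, I remain connected to each other), so F is not a cut vertex.

No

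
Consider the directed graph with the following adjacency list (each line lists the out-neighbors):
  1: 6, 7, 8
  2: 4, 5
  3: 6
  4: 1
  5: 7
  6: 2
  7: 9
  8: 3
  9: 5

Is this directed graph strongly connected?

There is no directed path from 7 to 2, so the graph is not strongly connected.

No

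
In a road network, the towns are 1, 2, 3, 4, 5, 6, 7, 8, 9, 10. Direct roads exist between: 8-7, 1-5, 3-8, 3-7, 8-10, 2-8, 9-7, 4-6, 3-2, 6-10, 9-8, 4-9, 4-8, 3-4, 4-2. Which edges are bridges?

1-5

The edges on the cycle 4-6-10-8-9-4 are not bridges since each lies on that cycle.
But removing 1-5 disconnects 1 from 5 — this is a bridge.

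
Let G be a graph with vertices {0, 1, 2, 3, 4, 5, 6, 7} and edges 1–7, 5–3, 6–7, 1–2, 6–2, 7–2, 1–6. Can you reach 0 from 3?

No

The component containing 3 is {3, 5}, and 0 is not in it.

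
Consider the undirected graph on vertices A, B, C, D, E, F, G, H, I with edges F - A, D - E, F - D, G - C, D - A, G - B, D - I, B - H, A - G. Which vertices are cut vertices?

A, B, D, G

Removing A increases the component count from 1 to 2, so A is a cut vertex.
Removing B increases the component count from 1 to 2, so B is a cut vertex.
Removing D increases the component count from 1 to 3, so D is a cut vertex.
Likewise G is a cut vertex.
By contrast removing I leaves 1 component; it is not a cut vertex. No other vertex is a cut vertex either.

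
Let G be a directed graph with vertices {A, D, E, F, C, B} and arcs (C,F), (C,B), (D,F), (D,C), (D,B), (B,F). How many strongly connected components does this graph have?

6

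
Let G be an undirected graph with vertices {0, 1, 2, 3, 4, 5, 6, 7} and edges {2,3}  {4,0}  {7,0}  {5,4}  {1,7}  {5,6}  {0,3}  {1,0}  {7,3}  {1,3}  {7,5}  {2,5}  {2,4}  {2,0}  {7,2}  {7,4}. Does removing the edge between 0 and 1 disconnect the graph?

After removing 0—1, the path 0-7-1 still connects them, so the edge is not a bridge.

No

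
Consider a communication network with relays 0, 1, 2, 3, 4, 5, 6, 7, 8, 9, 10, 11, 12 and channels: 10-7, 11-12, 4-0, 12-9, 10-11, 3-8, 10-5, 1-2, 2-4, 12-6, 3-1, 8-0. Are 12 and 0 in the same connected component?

No

The component containing 12 is {5, 6, 7, 9, 10, 11, 12}, and 0 is not in it.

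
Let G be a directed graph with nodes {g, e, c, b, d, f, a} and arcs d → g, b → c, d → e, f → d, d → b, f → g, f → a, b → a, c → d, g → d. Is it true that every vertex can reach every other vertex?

No

There is no directed path from c to f, so the graph is not strongly connected.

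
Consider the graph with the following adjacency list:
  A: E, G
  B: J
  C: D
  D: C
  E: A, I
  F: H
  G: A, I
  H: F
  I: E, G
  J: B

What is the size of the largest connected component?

Starting from F we can reach F, H. That is one component of size 2.
Starting from B we can reach B, J. That is one component of size 2.
Starting from C we can reach C, D. That is one component of size 2.
Starting from A we can reach A, E, G, I. That is one component of size 4.
The largest has 4 vertices.

4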